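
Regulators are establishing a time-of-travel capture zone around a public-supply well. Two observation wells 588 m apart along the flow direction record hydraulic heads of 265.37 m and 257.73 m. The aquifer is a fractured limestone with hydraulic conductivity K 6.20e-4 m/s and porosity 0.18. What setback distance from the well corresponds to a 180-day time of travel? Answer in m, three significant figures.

Hydraulic gradient i = (265.37 − 257.73) / 588 = 7.64 / 588 = 0.01299
K = 6.20e-4 m/s × 86400 s/d = 53.57 m/d
Darcy flux q = K·i = 53.57 × 0.01299 = 0.6960 m/d
v = Ki/n = 53.57·0.01299/0.18 = 3.867 m/d
L = v × T = 3.867 × 180 = 696.0 m

696 m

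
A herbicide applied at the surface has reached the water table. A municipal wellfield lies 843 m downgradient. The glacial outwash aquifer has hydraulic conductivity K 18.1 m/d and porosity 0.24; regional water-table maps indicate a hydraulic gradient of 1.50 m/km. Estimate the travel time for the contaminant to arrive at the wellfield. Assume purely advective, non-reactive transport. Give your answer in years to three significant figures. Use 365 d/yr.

q = Ki = 18.1 × 0.0015 = 0.02715 m/d
v = Ki/n = 18.1·0.0015/0.24 = 0.1131 m/d
t = L / v = 843 / 0.1131 = 7452 d
   = 7452 / 365 = 20.4 yr

20.4 years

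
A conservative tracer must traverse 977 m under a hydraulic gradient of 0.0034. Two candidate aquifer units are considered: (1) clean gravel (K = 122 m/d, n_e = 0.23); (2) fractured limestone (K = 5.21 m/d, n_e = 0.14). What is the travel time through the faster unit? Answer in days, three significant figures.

542 days

Unit 1 (clean gravel): v = 122×0.0034/0.23 = 1.803 m/d, t = 977/1.803 = 541.7 d
Unit 2 (fractured limestone): v = 5.21×0.0034/0.14 = 0.1265 m/d, t = 977/0.1265 = 7722 d
Faster unit: t = 542 d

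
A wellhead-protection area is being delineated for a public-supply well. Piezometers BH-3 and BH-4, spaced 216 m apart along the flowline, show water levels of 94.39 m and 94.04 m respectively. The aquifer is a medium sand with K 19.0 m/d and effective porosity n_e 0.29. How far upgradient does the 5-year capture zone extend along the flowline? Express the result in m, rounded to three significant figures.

194 m

Hydraulic gradient i = (94.39 − 94.04) / 216 = 0.35 / 216 = 0.001620
Specific discharge q = 19.0 × 0.001620 = 0.03079 m/d
Seepage velocity v = q / n = 0.03079 / 0.29 = 0.1062 m/d
T = 5 yr × 365 = 1825 d
L = v × T = 0.1062 × 1825 = 193.7 m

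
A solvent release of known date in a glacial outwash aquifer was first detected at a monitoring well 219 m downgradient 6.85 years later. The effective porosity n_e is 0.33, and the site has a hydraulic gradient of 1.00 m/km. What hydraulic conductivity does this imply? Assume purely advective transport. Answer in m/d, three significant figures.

t = 6.85 years = 2500 d
v = L / t = 219 / 2500 = 0.08759 m/d
K = v · n / i = 0.08759 × 0.33 / 0.0010 = 28.9 m/d

28.9 m/d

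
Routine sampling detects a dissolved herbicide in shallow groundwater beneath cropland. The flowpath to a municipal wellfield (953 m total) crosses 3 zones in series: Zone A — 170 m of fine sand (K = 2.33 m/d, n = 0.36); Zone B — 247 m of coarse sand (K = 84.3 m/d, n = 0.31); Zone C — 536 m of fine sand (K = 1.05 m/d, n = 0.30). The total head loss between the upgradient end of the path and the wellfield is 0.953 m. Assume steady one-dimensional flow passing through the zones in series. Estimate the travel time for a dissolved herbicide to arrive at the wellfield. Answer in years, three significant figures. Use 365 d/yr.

Continuity: the same q passes through each zone, so ΔH = q·Σ(L_j/K_j) — the zones act as resistances in series.
Σ(L/K) = 170/2.33 + 247/84.3 + 536/1.05 = 72.96 + 2.930 + 510.5 = 586.4 d
q = ΔH / Σ(L/K) = 0.953 / 586.4 = 0.001625 m/d (same in every zone)
Zone A: v = q/n = 0.001625/0.36 = 0.004515 m/d → t_A = 170/0.004515 = 37660 d
Zone B: v = q/n = 0.001625/0.31 = 0.005243 m/d → t_B = 247/0.005243 = 47110 d
Zone C: v = q/n = 0.001625/0.30 = 0.005418 m/d → t_C = 536/0.005418 = 98940 d
Total t = 37660 + 47110 + 98940 = 183700 d
   = 183700 / 365 = 503 yr

503 years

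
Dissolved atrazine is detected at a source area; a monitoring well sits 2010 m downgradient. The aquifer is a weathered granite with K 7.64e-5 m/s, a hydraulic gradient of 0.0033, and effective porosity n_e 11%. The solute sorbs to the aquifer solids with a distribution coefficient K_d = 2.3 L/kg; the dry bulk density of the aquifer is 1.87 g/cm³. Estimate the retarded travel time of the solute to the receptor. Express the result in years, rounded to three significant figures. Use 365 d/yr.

1120 years

K = 7.64e-5 m/s × 86400 s/d = 6.601 m/d
Specific discharge q = 6.601 × 0.0033 = 0.02178 m/d
Average linear velocity = 0.02178 / 0.11 = 0.1980 m/d
Retardation R = 1 + ρ_b·K_d/n = 1 + 1.87×2.3/0.11 = 40.10
Contaminant velocity v_c = v/R = 0.1980/40.10 = 0.004938 m/d
t = L/v_c = 2010/0.004938 = 407000 d
   = 407000/365 = 1120 yr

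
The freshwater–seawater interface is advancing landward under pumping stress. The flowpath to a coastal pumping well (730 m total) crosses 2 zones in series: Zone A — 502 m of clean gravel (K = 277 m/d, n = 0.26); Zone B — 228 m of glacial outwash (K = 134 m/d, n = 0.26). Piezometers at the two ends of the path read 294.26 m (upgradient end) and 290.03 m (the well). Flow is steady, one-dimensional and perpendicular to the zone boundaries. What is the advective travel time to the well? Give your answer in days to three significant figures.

158 days

Total head drop ΔH = 294.26 − 290.03 = 4.23 m
Steady 1-D flow in series ⇒ the Darcy flux q is identical in every zone and the zone head losses add (resistances L/K in series).
Σ(L/K) = 502/277 + 228/134 = 1.812 + 1.701 = 3.514 d
q = ΔH / Σ(L/K) = 4.23 / 3.514 = 1.204 m/d (same in every zone)
Zone A: v = q/n = 1.204/0.26 = 4.630 m/d → t_A = 502/4.630 = 108.4 d
Zone B: v = q/n = 1.204/0.26 = 4.630 m/d → t_B = 228/4.630 = 49.24 d
Total t = 108.4 + 49.24 = 157.7 d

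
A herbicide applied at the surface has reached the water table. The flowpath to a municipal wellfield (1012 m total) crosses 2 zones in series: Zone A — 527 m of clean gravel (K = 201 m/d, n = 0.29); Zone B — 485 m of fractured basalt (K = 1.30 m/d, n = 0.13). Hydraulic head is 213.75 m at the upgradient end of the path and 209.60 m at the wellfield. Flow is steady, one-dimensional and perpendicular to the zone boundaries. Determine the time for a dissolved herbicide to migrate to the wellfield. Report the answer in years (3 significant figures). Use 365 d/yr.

Total head drop ΔH = 213.75 − 209.60 = 4.15 m
Continuity: the same q passes through each zone, so ΔH = q·Σ(L_j/K_j) — the zones act as resistances in series.
Σ(L/K) = 527/201 + 485/1.30 = 2.622 + 373.1 = 375.7 d
q = ΔH / Σ(L/K) = 4.15 / 375.7 = 0.01105 m/d (same in every zone)
Zone A: v = q/n = 0.01105/0.29 = 0.03809 m/d → t_A = 527/0.03809 = 13840 d
Zone B: v = q/n = 0.01105/0.13 = 0.08497 m/d → t_B = 485/0.08497 = 5708 d
Total t = 13840 + 5708 = 19540 d
   = 19540 / 365 = 53.5 yr

53.5 years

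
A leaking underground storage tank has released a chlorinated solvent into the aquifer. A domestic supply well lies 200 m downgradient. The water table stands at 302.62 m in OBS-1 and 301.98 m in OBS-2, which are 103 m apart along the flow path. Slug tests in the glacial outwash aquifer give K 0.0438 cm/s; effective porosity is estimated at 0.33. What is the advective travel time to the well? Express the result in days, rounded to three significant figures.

Hydraulic gradient i = (302.62 − 301.98) / 103 = 0.64 / 103 = 0.006214
K = 0.0438 cm/s × 864 = 37.84 m/d
q = Ki = 37.84 × 0.006214 = 0.2351 m/d
v = Ki/n = 37.84·0.006214/0.33 = 0.7126 m/d
t = L / v = 200 / 0.7126 = 280.7 d

281 days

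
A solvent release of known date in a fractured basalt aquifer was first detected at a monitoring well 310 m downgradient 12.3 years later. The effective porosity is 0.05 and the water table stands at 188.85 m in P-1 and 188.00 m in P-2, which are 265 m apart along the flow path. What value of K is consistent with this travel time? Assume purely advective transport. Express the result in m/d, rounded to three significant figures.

Hydraulic gradient i = (188.85 − 188.00) / 265 = 0.85 / 265 = 0.003208
t = 12.3 years = 4490 d
v = L / t = 310 / 4490 = 0.06905 m/d
K = v · n / i = 0.06905 × 0.05 / 0.003208 = 1.08 m/d

1.08 m/d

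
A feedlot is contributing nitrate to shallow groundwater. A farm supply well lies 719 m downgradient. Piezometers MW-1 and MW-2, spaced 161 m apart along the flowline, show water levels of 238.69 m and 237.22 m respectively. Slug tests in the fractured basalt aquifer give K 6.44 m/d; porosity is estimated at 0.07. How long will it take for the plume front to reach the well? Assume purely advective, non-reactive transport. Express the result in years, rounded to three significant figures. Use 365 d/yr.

2.35 years

Hydraulic gradient i = (238.69 − 237.22) / 161 = 1.47 / 161 = 0.009130
q = Ki = 6.44 × 0.009130 = 0.05880 m/d
Seepage velocity v = q / n = 0.05880 / 0.07 = 0.8400 m/d
t = L / v = 719 / 0.8400 = 856.0 d
   = 856.0 / 365 = 2.35 yr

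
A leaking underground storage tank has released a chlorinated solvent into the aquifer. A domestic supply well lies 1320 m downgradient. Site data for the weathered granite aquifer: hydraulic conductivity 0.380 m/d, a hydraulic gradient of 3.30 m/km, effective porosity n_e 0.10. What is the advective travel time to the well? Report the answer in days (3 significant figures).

105000 days

Specific discharge q = 0.380 × 0.0033 = 0.001254 m/d
v = Ki/n = 0.380·0.0033/0.10 = 0.01254 m/d
t = L / v = 1320 / 0.01254 = 105300 d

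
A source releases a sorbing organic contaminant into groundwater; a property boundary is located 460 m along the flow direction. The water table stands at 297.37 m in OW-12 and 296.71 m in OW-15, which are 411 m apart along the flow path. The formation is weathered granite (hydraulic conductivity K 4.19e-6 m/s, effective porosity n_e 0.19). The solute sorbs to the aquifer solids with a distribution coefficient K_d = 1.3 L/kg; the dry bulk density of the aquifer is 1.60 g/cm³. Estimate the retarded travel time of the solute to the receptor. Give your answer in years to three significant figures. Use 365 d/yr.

4920 years

Hydraulic gradient i = (297.37 − 296.71) / 411 = 0.66 / 411 = 0.001606
K = 4.19e-6 m/s × 86400 s/d = 0.3620 m/d
q = Ki = 0.3620 × 0.001606 = 5.813e-4 m/d
Average linear velocity = 5.813e-4 / 0.19 = 0.003060 m/d
Retardation R = 1 + ρ_b·K_d/n = 1 + 1.60×1.3/0.19 = 11.95
Contaminant velocity v_c = v/R = 0.003060/11.95 = 2.561e-4 m/d
t = L/v_c = 460/2.561e-4 = 1.796e6 d
   = 1.796e6/365 = 4920 yr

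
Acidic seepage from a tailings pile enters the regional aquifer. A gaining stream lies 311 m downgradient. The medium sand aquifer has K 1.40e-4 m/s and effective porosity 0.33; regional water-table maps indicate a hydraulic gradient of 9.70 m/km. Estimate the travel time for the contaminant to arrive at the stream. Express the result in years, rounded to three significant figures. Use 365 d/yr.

2.40 years

K = 1.40e-4 m/s × 86400 s/d = 12.10 m/d
Darcy flux q = K·i = 12.10 × 0.0097 = 0.1173 m/d
Seepage velocity v = q / n = 0.1173 / 0.33 = 0.3555 m/d
t = L / v = 311 / 0.3555 = 874.7 d
   = 874.7 / 365 = 2.40 yr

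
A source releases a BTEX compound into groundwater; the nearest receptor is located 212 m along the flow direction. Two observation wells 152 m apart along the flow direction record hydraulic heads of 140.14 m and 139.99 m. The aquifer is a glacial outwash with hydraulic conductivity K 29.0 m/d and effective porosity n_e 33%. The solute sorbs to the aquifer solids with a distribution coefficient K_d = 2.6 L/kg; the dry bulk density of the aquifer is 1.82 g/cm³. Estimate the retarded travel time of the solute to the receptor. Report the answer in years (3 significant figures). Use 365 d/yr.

103 years

Hydraulic gradient i = (140.14 − 139.99) / 152 = 0.15 / 152 = 9.868e-4
q = Ki = 29.0 × 9.868e-4 = 0.02862 m/d
v_s = q/n_e = 0.02862/0.33 = 0.08672 m/d
Retardation R = 1 + ρ_b·K_d/n = 1 + 1.82×2.6/0.33 = 15.34
Contaminant velocity v_c = v/R = 0.08672/15.34 = 0.005654 m/d
t = L/v_c = 212/0.005654 = 37500 d
   = 37500/365 = 103 yr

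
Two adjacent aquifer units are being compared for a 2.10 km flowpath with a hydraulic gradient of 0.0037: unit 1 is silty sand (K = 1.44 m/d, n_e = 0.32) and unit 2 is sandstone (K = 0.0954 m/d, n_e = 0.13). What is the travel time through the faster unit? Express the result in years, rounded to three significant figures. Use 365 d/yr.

346 years

Unit 1 (silty sand): v = 1.44×0.0037/0.32 = 0.01665 m/d, t = 2100/0.01665 = 126100 d
Unit 2 (sandstone): v = 0.0954×0.0037/0.13 = 0.002715 m/d, t = 2100/0.002715 = 773400 d
Faster: 126100 d / 365 = 346 yr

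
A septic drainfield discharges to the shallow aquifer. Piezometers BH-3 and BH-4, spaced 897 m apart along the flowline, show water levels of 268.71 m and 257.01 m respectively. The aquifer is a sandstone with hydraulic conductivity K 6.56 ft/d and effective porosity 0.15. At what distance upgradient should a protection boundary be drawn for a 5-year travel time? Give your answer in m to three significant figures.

Hydraulic gradient i = (268.71 − 257.01) / 897 = 11.70 / 897 = 0.01304
K = 6.56 ft/d × 0.3048 = 1.999 m/d
Specific discharge q = 1.999 × 0.01304 = 0.02608 m/d
Average linear velocity = 0.02608 / 0.15 = 0.1739 m/d
T = 5 yr × 365 = 1825 d
L = v × T = 0.1739 × 1825 = 317.3 m

317 m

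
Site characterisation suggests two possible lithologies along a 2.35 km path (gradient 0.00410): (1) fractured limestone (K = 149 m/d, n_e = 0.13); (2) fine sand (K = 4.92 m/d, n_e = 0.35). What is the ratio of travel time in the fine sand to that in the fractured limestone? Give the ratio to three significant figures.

Unit 1 (fractured limestone): v = 149×0.0041/0.13 = 4.699 m/d, t = 2350/4.699 = 500.1 d
Unit 2 (fine sand): v = 4.92×0.0041/0.35 = 0.05763 m/d, t = 2350/0.05763 = 40770 d
t(fine sand) / t(fractured limestone) = 40770/500.1 = 81.5

81.5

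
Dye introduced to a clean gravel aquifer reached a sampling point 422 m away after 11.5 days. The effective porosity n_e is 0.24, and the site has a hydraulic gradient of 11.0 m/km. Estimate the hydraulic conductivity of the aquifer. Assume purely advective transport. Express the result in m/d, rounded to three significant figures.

v = L / t = 422 / 11.5 = 36.70 m/d
K = v · n / i = 36.70 × 0.24 / 0.011 = 801 m/d

801 m/d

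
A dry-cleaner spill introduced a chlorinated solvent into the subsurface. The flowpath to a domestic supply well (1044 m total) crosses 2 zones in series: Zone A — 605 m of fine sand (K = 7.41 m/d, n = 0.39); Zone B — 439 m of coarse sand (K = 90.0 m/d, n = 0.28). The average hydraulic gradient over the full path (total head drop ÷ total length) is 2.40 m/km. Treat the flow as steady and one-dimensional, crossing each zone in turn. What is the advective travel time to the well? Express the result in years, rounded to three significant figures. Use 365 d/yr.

34.0 years

For zones in series the flux q is common to all zones; the equivalent conductivity is the harmonic (thickness-weighted) mean, K_eq = L_total / Σ(L_j/K_j).
Σ(L/K) = 605/7.41 + 439/90.0 = 81.65 + 4.878 = 86.52 d
K_eq = L_total / Σ(L/K) = 1044 / 86.52 = 12.07 m/d
q = K_eq · i = 12.07 × 0.0024 = 0.02896 m/d (same in every zone)
Zone A: v = q/n = 0.02896/0.39 = 0.07425 m/d → t_A = 605/0.07425 = 8148 d
Zone B: v = q/n = 0.02896/0.28 = 0.1034 m/d → t_B = 439/0.1034 = 4245 d
Total t = 8148 + 4245 = 12390 d
   = 12390 / 365 = 34.0 yr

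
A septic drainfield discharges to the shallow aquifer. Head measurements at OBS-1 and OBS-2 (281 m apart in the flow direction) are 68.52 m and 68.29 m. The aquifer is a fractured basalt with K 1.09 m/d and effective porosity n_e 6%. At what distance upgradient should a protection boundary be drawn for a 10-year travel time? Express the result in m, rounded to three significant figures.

Hydraulic gradient i = (68.52 − 68.29) / 281 = 0.23 / 281 = 8.185e-4
Specific discharge q = 1.09 × 8.185e-4 = 8.922e-4 m/d
v = Ki/n = 1.09·8.185e-4/0.06 = 0.01487 m/d
T = 10 yr × 365 = 3650 d
L = v × T = 0.01487 × 3650 = 54.27 m

54.3 m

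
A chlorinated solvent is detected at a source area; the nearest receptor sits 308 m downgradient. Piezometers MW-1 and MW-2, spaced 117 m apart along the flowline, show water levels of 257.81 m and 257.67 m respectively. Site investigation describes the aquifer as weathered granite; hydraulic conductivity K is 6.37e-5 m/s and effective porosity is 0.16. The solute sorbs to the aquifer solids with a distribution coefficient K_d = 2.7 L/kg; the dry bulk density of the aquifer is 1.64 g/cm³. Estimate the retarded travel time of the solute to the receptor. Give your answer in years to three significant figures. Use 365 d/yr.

Hydraulic gradient i = (257.81 − 257.67) / 117 = 0.14 / 117 = 0.001197
K = 6.37e-5 m/s × 86400 s/d = 5.504 m/d
q = Ki = 5.504 × 0.001197 = 0.006586 m/d
v_s = q/n_e = 0.006586/0.16 = 0.04116 m/d
Retardation R = 1 + ρ_b·K_d/n = 1 + 1.64×2.7/0.16 = 28.68
Contaminant velocity v_c = v/R = 0.04116/28.68 = 0.001435 m/d
t = L/v_c = 308/0.001435 = 214600 d
   = 214600/365 = 588 yr

588 years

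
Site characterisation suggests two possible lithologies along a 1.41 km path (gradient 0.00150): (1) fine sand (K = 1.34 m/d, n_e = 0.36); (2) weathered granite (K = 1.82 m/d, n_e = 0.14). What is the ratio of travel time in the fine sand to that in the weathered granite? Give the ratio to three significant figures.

Unit 1 (fine sand): v = 1.34×0.0015/0.36 = 0.005583 m/d, t = 1410/0.005583 = 252500 d
Unit 2 (weathered granite): v = 1.82×0.0015/0.14 = 0.01950 m/d, t = 1410/0.01950 = 72310 d
t(fine sand) / t(weathered granite) = 252500/72310 = 3.49

3.49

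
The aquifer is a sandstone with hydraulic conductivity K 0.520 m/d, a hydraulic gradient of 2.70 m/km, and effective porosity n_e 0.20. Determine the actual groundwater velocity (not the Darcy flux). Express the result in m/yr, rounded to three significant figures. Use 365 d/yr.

2.56 m/yr

Specific discharge q = 0.520 × 0.0027 = 0.001404 m/d
v_s = q/n_e = 0.001404/0.20 = 0.007020 m/d
   = 0.007020 × 365 = 2.56 m/yr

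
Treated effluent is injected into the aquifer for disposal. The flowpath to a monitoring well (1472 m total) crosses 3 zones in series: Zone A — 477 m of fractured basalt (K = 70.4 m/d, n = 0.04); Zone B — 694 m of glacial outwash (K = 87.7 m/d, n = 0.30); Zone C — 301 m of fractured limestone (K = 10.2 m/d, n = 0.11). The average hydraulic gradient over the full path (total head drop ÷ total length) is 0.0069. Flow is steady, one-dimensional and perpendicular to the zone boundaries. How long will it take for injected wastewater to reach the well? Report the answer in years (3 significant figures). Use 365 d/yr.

3.10 years

Steady 1-D flow in series ⇒ the Darcy flux q is identical in every zone and the zone head losses add (resistances L/K in series).
Σ(L/K) = 477/70.4 + 694/87.7 + 301/10.2 = 6.776 + 7.913 + 29.51 = 44.20 d
K_eq = L_total / Σ(L/K) = 1472 / 44.20 = 33.30 m/d
q = K_eq · i = 33.30 × 0.0069 = 0.2298 m/d (same in every zone)
Zone A: v = q/n = 0.2298/0.04 = 5.745 m/d → t_A = 477/5.745 = 83.03 d
Zone B: v = q/n = 0.2298/0.30 = 0.7660 m/d → t_B = 694/0.7660 = 906.0 d
Zone C: v = q/n = 0.2298/0.11 = 2.089 m/d → t_C = 301/2.089 = 144.1 d
Total t = 83.03 + 906.0 + 144.1 = 1133 d
   = 1133 / 365 = 3.10 yr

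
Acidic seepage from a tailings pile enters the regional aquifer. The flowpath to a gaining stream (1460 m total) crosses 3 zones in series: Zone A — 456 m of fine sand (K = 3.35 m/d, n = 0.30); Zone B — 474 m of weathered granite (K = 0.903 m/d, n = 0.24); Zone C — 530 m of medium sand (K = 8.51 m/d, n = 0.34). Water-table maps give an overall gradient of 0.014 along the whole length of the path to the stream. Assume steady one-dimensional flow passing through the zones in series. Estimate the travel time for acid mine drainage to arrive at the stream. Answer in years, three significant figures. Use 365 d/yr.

41.8 years

For zones in series the flux q is common to all zones; the equivalent conductivity is the harmonic (thickness-weighted) mean, K_eq = L_total / Σ(L_j/K_j).
Σ(L/K) = 456/3.35 + 474/0.903 + 530/8.51 = 136.1 + 524.9 + 62.28 = 723.3 d
K_eq = L_total / Σ(L/K) = 1460 / 723.3 = 2.018 m/d
q = K_eq · i = 2.018 × 0.014 = 0.02826 m/d (same in every zone)
Zone A: v = q/n = 0.02826/0.30 = 0.09420 m/d → t_A = 456/0.09420 = 4841 d
Zone B: v = q/n = 0.02826/0.24 = 0.1177 m/d → t_B = 474/0.1177 = 4026 d
Zone C: v = q/n = 0.02826/0.34 = 0.08311 m/d → t_C = 530/0.08311 = 6377 d
Total t = 4841 + 4026 + 6377 = 15240 d
   = 15240 / 365 = 41.8 yr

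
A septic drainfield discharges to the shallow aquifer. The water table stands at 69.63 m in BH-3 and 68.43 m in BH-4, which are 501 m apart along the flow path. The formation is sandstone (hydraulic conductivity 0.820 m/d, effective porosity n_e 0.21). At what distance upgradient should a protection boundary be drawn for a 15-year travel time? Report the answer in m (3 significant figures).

Hydraulic gradient i = (69.63 − 68.43) / 501 = 1.20 / 501 = 0.002395
q = Ki = 0.820 × 0.002395 = 0.001964 m/d
Seepage velocity v = q / n = 0.001964 / 0.21 = 0.009353 m/d
T = 15 yr × 365 = 5475 d
L = v × T = 0.009353 × 5475 = 51.21 m

51.2 m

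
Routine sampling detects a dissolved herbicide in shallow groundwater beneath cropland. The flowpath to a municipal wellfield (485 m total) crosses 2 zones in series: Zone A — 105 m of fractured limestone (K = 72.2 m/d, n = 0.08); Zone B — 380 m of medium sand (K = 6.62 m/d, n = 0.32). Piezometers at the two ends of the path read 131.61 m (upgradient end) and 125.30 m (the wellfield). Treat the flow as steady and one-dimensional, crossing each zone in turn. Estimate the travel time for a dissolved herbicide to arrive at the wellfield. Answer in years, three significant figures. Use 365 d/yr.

Total head drop ΔH = 131.61 − 125.30 = 6.31 m
Continuity: the same q passes through each zone, so ΔH = q·Σ(L_j/K_j) — the zones act as resistances in series.
Σ(L/K) = 105/72.2 + 380/6.62 = 1.454 + 57.40 = 58.86 d
q = ΔH / Σ(L/K) = 6.31 / 58.86 = 0.1072 m/d (same in every zone)
Zone A: v = q/n = 0.1072/0.08 = 1.340 m/d → t_A = 105/1.340 = 78.35 d
Zone B: v = q/n = 0.1072/0.32 = 0.3350 m/d → t_B = 380/0.3350 = 1134 d
Total t = 78.35 + 1134 = 1213 d
   = 1213 / 365 = 3.32 yr

3.32 years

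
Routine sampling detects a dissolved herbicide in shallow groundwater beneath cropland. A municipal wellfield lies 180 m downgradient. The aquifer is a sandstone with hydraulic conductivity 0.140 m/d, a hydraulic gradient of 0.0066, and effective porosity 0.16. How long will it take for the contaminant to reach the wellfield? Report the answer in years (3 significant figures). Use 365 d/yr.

85.4 years

Specific discharge q = 0.140 × 0.0066 = 9.240e-4 m/d
v = Ki/n = 0.140·0.0066/0.16 = 0.005775 m/d
t = L / v = 180 / 0.005775 = 31170 d
   = 31170 / 365 = 85.4 yr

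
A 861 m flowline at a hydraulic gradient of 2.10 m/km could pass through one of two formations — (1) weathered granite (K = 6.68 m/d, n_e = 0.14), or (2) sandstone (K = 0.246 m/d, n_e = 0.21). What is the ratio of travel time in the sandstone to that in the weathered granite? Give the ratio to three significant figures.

40.7

Unit 1 (weathered granite): v = 6.68×0.0021/0.14 = 0.1002 m/d, t = 861/0.1002 = 8593 d
Unit 2 (sandstone): v = 0.246×0.0021/0.21 = 0.002460 m/d, t = 861/0.002460 = 350000 d
t(sandstone) / t(weathered granite) = 350000/8593 = 40.7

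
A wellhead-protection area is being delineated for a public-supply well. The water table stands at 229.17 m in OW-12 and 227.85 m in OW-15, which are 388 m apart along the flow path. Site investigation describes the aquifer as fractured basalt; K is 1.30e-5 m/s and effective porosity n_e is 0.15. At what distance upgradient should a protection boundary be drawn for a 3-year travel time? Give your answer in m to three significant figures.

27.9 m

Hydraulic gradient i = (229.17 − 227.85) / 388 = 1.32 / 388 = 0.003402
K = 1.30e-5 m/s × 86400 s/d = 1.123 m/d
Darcy flux q = K·i = 1.123 × 0.003402 = 0.003821 m/d
v = Ki/n = 1.123·0.003402/0.15 = 0.02547 m/d
T = 3 yr × 365 = 1095 d
L = v × T = 0.02547 × 1095 = 27.89 m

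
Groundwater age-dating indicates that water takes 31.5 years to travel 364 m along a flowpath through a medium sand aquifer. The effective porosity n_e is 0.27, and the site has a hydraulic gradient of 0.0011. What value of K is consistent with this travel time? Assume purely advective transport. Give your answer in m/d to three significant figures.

t = 31.5 years = 11500 d
v = L / t = 364 / 11500 = 0.03166 m/d
K = v · n / i = 0.03166 × 0.27 / 0.0011 = 7.77 m/d

7.77 m/d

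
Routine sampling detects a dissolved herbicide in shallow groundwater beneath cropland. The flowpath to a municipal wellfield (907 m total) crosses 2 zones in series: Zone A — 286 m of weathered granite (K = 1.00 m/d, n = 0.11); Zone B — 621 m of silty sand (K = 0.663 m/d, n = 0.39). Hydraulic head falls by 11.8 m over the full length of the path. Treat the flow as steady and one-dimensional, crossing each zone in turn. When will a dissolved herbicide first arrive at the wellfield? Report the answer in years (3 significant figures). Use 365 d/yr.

Continuity: the same q passes through each zone, so ΔH = q·Σ(L_j/K_j) — the zones act as resistances in series.
Σ(L/K) = 286/1.00 + 621/0.663 = 286.0 + 936.7 = 1223 d
q = ΔH / Σ(L/K) = 11.8 / 1223 = 0.009651 m/d (same in every zone)
Zone A: v = q/n = 0.009651/0.11 = 0.08774 m/d → t_A = 286/0.08774 = 3260 d
Zone B: v = q/n = 0.009651/0.39 = 0.02475 m/d → t_B = 621/0.02475 = 25090 d
Total t = 3260 + 25090 = 28350 d
   = 28350 / 365 = 77.7 yr

77.7 years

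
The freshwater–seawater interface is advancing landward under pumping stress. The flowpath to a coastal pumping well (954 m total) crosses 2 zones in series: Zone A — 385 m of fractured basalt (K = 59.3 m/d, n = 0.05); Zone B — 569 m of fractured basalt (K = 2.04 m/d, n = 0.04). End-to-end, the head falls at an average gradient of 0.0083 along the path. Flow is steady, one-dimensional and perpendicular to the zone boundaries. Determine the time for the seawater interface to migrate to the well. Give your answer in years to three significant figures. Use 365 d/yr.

4.15 years

For zones in series the flux q is common to all zones; the equivalent conductivity is the harmonic (thickness-weighted) mean, K_eq = L_total / Σ(L_j/K_j).
Σ(L/K) = 385/59.3 + 569/2.04 = 6.492 + 278.9 = 285.4 d
K_eq = L_total / Σ(L/K) = 954 / 285.4 = 3.343 m/d
q = K_eq · i = 3.343 × 0.0083 = 0.02774 m/d (same in every zone)
Zone A: v = q/n = 0.02774/0.05 = 0.5549 m/d → t_A = 385/0.5549 = 693.9 d
Zone B: v = q/n = 0.02774/0.04 = 0.6936 m/d → t_B = 569/0.6936 = 820.4 d
Total t = 693.9 + 820.4 = 1514 d
   = 1514 / 365 = 4.15 yr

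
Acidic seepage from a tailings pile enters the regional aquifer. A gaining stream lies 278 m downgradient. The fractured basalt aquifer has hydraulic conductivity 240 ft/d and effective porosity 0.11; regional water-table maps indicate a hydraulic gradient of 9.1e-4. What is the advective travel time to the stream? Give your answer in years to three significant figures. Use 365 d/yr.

1.26 years

K = 240 ft/d × 0.3048 = 73.15 m/d
Specific discharge q = 73.15 × 9.1e-4 = 0.06657 m/d
v = Ki/n = 73.15·9.1e-4/0.11 = 0.6052 m/d
t = L / v = 278 / 0.6052 = 459.4 d
   = 459.4 / 365 = 1.26 yr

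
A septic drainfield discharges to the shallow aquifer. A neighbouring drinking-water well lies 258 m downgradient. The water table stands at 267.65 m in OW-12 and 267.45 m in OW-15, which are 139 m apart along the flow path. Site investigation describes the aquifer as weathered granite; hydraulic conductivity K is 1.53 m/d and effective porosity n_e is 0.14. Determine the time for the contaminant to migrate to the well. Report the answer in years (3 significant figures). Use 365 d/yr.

Hydraulic gradient i = (267.65 − 267.45) / 139 = 0.20 / 139 = 0.001439
q = Ki = 1.53 × 0.001439 = 0.002201 m/d
v_s = q/n_e = 0.002201/0.14 = 0.01572 m/d
t = L / v = 258 / 0.01572 = 16410 d
   = 16410 / 365 = 45.0 yr

45.0 years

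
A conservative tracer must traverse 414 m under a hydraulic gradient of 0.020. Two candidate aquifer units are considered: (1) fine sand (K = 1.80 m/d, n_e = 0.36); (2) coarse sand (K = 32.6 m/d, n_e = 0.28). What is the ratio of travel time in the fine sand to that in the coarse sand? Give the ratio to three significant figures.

23.3

Unit 1 (fine sand): v = 1.80×0.020/0.36 = 0.1000 m/d, t = 414/0.1000 = 4140 d
Unit 2 (coarse sand): v = 32.6×0.020/0.28 = 2.329 m/d, t = 414/2.329 = 177.8 d
t(fine sand) / t(coarse sand) = 4140/177.8 = 23.3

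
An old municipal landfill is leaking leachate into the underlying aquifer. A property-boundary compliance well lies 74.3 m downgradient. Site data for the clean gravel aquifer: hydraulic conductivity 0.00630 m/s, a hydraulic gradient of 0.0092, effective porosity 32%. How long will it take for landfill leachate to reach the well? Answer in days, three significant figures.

4.75 days

K = 0.00630 m/s × 86400 s/d = 544.3 m/d
Specific discharge q = 544.3 × 0.0092 = 5.008 m/d
Average linear velocity = 5.008 / 0.32 = 15.65 m/d
t = L / v = 74.3 / 15.65 = 4.748 d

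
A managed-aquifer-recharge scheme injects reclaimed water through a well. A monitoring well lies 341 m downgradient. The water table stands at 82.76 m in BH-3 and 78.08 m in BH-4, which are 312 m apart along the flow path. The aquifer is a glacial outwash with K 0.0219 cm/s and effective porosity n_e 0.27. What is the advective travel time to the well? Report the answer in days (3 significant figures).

324 days

Hydraulic gradient i = (82.76 − 78.08) / 312 = 4.68 / 312 = 0.01500
K = 0.0219 cm/s × 864 = 18.92 m/d
Specific discharge q = 18.92 × 0.01500 = 0.2838 m/d
Average linear velocity = 0.2838 / 0.27 = 1.051 m/d
t = L / v = 341 / 1.051 = 324.4 d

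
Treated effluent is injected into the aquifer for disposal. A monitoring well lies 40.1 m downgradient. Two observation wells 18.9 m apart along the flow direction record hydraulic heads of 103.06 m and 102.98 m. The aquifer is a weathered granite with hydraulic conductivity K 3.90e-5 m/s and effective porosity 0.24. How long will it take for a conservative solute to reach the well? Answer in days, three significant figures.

Hydraulic gradient i = (103.06 − 102.98) / 18.9 = 0.08 / 18.9 = 0.004233
K = 3.90e-5 m/s × 86400 s/d = 3.370 m/d
Darcy flux q = K·i = 3.370 × 0.004233 = 0.01426 m/d
v_s = q/n_e = 0.01426/0.24 = 0.05943 m/d
t = L / v = 40.1 / 0.05943 = 674.8 d

675 days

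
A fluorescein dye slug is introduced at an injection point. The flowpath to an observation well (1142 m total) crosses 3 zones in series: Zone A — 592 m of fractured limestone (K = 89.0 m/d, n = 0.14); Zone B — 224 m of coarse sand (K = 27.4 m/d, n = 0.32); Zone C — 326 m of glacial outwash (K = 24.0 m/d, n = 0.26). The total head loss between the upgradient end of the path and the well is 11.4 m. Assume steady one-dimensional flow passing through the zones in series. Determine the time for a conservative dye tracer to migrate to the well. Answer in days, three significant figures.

Continuity: the same q passes through each zone, so ΔH = q·Σ(L_j/K_j) — the zones act as resistances in series.
Σ(L/K) = 592/89.0 + 224/27.4 + 326/24.0 = 6.652 + 8.175 + 13.58 = 28.41 d
q = ΔH / Σ(L/K) = 11.4 / 28.41 = 0.4013 m/d (same in every zone)
Zone A: v = q/n = 0.4013/0.14 = 2.866 m/d → t_A = 592/2.866 = 206.5 d
Zone B: v = q/n = 0.4013/0.32 = 1.254 m/d → t_B = 224/1.254 = 178.6 d
Zone C: v = q/n = 0.4013/0.26 = 1.543 m/d → t_C = 326/1.543 = 211.2 d
Total t = 206.5 + 178.6 + 211.2 = 596.4 d

596 days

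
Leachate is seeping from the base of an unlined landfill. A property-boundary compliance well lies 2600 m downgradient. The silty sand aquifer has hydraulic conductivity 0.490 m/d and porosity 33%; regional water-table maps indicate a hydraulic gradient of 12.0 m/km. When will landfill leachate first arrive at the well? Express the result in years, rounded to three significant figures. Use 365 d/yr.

Darcy flux q = K·i = 0.490 × 0.012 = 0.005880 m/d
Average linear velocity = 0.005880 / 0.33 = 0.01782 m/d
t = L / v = 2600 / 0.01782 = 145900 d
   = 145900 / 365 = 400 yr

400 years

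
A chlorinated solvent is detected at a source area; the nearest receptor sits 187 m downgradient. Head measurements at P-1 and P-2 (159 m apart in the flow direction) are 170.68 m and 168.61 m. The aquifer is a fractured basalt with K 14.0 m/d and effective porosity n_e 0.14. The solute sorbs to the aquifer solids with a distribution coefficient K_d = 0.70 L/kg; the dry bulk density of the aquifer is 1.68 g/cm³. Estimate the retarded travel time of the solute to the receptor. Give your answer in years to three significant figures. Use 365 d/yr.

3.70 years

Hydraulic gradient i = (170.68 − 168.61) / 159 = 2.07 / 159 = 0.01302
Specific discharge q = 14.0 × 0.01302 = 0.1823 m/d
v_s = q/n_e = 0.1823/0.14 = 1.302 m/d
Retardation R = 1 + ρ_b·K_d/n = 1 + 1.68×0.70/0.14 = 9.400
Contaminant velocity v_c = v/R = 1.302/9.400 = 0.1385 m/d
t = L/v_c = 187/0.1385 = 1350 d
   = 1350/365 = 3.70 yr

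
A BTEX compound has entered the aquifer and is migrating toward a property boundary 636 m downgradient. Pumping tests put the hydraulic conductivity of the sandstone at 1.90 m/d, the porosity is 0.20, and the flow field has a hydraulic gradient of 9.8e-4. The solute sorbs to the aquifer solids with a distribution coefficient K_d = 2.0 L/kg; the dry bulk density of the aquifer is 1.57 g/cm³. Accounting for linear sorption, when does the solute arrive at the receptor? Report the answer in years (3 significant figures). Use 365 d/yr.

3130 years

q = Ki = 1.90 × 9.8e-4 = 0.001862 m/d
Average linear velocity = 0.001862 / 0.20 = 0.009310 m/d
Retardation R = 1 + ρ_b·K_d/n = 1 + 1.57×2.0/0.20 = 16.70
Contaminant velocity v_c = v/R = 0.009310/16.70 = 5.575e-4 m/d
t = L/v_c = 636/5.575e-4 = 1.141e6 d
   = 1.141e6/365 = 3130 yr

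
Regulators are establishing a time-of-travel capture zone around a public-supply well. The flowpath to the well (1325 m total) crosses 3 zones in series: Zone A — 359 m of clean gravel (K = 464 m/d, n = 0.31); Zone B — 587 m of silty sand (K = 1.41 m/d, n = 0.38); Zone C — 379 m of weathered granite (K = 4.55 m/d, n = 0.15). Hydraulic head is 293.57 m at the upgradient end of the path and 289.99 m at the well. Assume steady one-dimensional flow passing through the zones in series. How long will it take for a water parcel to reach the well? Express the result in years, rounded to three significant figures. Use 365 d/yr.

Total head drop ΔH = 293.57 − 289.99 = 3.58 m
Steady 1-D flow in series ⇒ the Darcy flux q is identical in every zone and the zone head losses add (resistances L/K in series).
Σ(L/K) = 359/464 + 587/1.41 + 379/4.55 = 0.7737 + 416.3 + 83.30 = 500.4 d
q = ΔH / Σ(L/K) = 3.58 / 500.4 = 0.007155 m/d (same in every zone)
Zone A: v = q/n = 0.007155/0.31 = 0.02308 m/d → t_A = 359/0.02308 = 15560 d
Zone B: v = q/n = 0.007155/0.38 = 0.01883 m/d → t_B = 587/0.01883 = 31180 d
Zone C: v = q/n = 0.007155/0.15 = 0.04770 m/d → t_C = 379/0.04770 = 7946 d
Total t = 15560 + 31180 + 7946 = 54680 d
   = 54680 / 365 = 150 yr

150 years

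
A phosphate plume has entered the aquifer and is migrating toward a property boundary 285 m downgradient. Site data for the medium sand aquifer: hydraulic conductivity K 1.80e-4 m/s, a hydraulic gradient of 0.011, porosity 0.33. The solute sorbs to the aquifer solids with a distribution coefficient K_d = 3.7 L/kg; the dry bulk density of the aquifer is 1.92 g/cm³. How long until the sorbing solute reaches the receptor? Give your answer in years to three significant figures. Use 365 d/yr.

33.9 years

K = 1.80e-4 m/s × 86400 s/d = 15.55 m/d
Specific discharge q = 15.55 × 0.011 = 0.1711 m/d
Seepage velocity v = q / n = 0.1711 / 0.33 = 0.5184 m/d
Retardation R = 1 + ρ_b·K_d/n = 1 + 1.92×3.7/0.33 = 22.53
Contaminant velocity v_c = v/R = 0.5184/22.53 = 0.02301 m/d
t = L/v_c = 285/0.02301 = 12380 d
   = 12380/365 = 33.9 yr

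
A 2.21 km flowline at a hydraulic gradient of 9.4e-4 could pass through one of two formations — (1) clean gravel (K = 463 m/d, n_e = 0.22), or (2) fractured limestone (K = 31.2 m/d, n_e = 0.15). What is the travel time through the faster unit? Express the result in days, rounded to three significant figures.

1120 days

Unit 1 (clean gravel): v = 463×9.4e-4/0.22 = 1.978 m/d, t = 2210/1.978 = 1117 d
Unit 2 (fractured limestone): v = 31.2×9.4e-4/0.15 = 0.1955 m/d, t = 2210/0.1955 = 11300 d
Faster unit: t = 1120 d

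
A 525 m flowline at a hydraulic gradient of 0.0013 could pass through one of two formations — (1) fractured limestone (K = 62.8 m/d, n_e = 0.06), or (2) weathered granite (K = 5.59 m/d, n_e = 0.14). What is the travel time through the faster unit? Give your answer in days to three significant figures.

386 days

Unit 1 (fractured limestone): v = 62.8×0.0013/0.06 = 1.361 m/d, t = 525/1.361 = 385.8 d
Unit 2 (weathered granite): v = 5.59×0.0013/0.14 = 0.05191 m/d, t = 525/0.05191 = 10110 d
Faster unit: t = 386 d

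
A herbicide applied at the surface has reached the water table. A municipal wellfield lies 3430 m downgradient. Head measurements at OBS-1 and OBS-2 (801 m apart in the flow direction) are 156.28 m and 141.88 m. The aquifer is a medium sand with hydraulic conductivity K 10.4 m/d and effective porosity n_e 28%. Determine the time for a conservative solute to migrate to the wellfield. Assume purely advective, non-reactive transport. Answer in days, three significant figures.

5140 days

Hydraulic gradient i = (156.28 − 141.88) / 801 = 14.40 / 801 = 0.01798
q = Ki = 10.4 × 0.01798 = 0.1870 m/d
v = Ki/n = 10.4·0.01798/0.28 = 0.6677 m/d
t = L / v = 3430 / 0.6677 = 5137 d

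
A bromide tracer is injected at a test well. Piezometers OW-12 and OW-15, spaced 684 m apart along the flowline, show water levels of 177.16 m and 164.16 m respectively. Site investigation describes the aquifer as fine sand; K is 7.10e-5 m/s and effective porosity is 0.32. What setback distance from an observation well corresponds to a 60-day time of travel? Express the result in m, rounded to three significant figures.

21.9 m

Hydraulic gradient i = (177.16 − 164.16) / 684 = 13.00 / 684 = 0.01901
K = 7.10e-5 m/s × 86400 s/d = 6.134 m/d
Darcy flux q = K·i = 6.134 × 0.01901 = 0.1166 m/d
Seepage velocity v = q / n = 0.1166 / 0.32 = 0.3643 m/d
L = v × T = 0.3643 × 60 = 21.86 m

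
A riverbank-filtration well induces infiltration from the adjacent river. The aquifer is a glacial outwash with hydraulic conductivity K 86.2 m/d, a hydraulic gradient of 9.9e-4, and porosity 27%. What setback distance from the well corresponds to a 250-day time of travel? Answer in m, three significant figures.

Specific discharge q = 86.2 × 9.9e-4 = 0.08534 m/d
v = Ki/n = 86.2·9.9e-4/0.27 = 0.3161 m/d
L = v × T = 0.3161 × 250 = 79.02 m

79.0 m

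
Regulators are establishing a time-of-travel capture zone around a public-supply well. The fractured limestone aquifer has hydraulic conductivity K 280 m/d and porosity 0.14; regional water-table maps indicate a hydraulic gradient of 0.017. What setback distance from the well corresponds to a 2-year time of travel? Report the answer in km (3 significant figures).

Specific discharge q = 280 × 0.017 = 4.760 m/d
v = Ki/n = 280·0.017/0.14 = 34.00 m/d
T = 2 yr × 365 = 730 d
L = v × T = 34.00 × 730 = 24820 m
   = 24.8 km

24.8 km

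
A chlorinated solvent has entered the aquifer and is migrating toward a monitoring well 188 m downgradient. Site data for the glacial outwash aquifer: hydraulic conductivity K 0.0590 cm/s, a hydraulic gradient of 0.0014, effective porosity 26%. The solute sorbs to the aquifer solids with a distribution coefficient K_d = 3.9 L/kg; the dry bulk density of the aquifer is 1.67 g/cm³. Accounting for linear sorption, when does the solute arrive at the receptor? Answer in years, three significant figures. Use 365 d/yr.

K = 0.0590 cm/s × 864 = 50.98 m/d
Darcy flux q = K·i = 50.98 × 0.0014 = 0.07137 m/d
Seepage velocity v = q / n = 0.07137 / 0.26 = 0.2745 m/d
Retardation R = 1 + ρ_b·K_d/n = 1 + 1.67×3.9/0.26 = 26.05
Contaminant velocity v_c = v/R = 0.2745/26.05 = 0.01054 m/d
t = L/v_c = 188/0.01054 = 17840 d
   = 17840/365 = 48.9 yr

48.9 years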